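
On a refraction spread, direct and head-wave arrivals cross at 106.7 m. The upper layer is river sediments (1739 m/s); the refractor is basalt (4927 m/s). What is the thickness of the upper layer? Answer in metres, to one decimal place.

36.9 m

x_cross = 2h·√((V₂+V₁)/(V₂−V₁)) → h = x_cross / (2·√((V₂+V₁)/(V₂−V₁))).
√((V₂+V₁)/(V₂−V₁)) = √((4927+1739)/(4927−1739)) = 1.4460.
h = 106.7 / (2·1.4460) = 36.89 m.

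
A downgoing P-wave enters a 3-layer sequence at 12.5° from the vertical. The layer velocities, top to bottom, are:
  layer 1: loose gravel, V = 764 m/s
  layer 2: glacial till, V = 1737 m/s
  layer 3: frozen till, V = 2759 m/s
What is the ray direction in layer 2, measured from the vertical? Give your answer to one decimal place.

29.5°

Snell's law across each interface conserves sin θ / V, so sin θ_2 = V_2·sin θ₁/V₁.
sin θ_2 = 1737 × sin 12.5° / 764 = 0.4921.
θ_2 = arcsin 0.4921 = 29.48°.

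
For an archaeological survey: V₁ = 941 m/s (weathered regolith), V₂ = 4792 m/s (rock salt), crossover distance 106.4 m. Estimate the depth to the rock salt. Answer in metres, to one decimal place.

h = (x_cross/2)·√((V₂−V₁)/(V₂+V₁)).
(V₂−V₁)/(V₂+V₁) = (4792−941)/(4792+941) = 0.6717; √ = 0.8196.
h = (106.4/2)·0.8196 = 43.60 m.

43.6 m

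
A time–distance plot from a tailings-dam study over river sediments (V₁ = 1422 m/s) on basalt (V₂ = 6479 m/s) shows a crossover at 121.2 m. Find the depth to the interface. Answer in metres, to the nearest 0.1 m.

x_cross = 2h·√((V₂+V₁)/(V₂−V₁)) → h = x_cross / (2·√((V₂+V₁)/(V₂−V₁))).
√((V₂+V₁)/(V₂−V₁)) = √((6479+1422)/(6479−1422)) = 1.2500.
h = 121.2 / (2·1.2500) = 48.48 m.

48.5 m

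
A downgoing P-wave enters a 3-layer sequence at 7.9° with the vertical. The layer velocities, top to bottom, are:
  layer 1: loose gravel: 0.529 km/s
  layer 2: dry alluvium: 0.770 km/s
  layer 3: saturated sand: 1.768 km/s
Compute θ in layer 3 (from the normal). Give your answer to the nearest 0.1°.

Snell's law across each interface conserves sin θ / V, so sin θ_3 = V_3·sin θ₁/V₁.
sin θ_3 = 1.768 × sin 7.9° / 0.529 = 0.4594.
θ_3 = arcsin 0.4594 = 27.35°.

27.3°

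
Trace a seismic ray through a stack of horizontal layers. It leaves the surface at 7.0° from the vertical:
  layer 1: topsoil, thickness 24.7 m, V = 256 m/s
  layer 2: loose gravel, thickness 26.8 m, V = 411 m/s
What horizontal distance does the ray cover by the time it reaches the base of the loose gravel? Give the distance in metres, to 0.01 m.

8.38 m

Ray parameter p = sin 7.0° / 256 m/s = 4.7605e-04 s/m.
Layer 1: θ = 7.00°; offset = 24.7·tan 7.00° = 3.0328 m.
Layer 2: sin θ = p·411 = 0.1957 → θ = 11.28°; offset = 26.8·tan 11.28° = 5.3470 m.
Total horizontal offset = 8.3797 m.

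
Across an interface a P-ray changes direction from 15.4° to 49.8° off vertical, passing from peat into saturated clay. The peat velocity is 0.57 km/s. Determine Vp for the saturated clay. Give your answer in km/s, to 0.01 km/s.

sin 15.4° = 0.2656; sin 49.8° = 0.7638.
V₂ = V₁·(sin θ₂/sin θ₁) = 0.57·(0.7638/0.2656) = 1.64 km/s.

1.64 km/s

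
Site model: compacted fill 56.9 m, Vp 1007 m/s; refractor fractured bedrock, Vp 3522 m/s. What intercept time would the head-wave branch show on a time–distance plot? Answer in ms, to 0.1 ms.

tᵢ = 2h·√(V₂²−V₁²)/(V₁V₂).
√(V₂²−V₁²) = √(3522²−1007²) = 3375.0 m/s.
tᵢ = 2·56.9·3375.0/(1007·3522) = 0.10829 s.

108.3 ms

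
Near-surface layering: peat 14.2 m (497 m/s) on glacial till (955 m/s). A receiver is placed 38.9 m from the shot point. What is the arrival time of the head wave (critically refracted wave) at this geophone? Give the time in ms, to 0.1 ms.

t = x/V₂ + 2h·√(V₂²−V₁²)/(V₁V₂).
√(V₂²−V₁²) = √(955²−497²) = 815.5 m/s; delay term = 2·14.2·815.5/(497·955) = 0.04879 s.
t = 38.9/955 + 0.04879 = 0.08953 s.

89.5 ms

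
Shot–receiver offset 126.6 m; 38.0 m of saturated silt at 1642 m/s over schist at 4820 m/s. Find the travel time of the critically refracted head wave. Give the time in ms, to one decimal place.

t = x/V₂ + 2h·√(V₂²−V₁²)/(V₁V₂).
√(V₂²−V₁²) = √(4820²−1642²) = 4531.7 m/s; delay term = 2·38.0·4531.7/(1642·4820) = 0.04352 s.
t = 126.6/4820 + 0.04352 = 0.06978 s.

69.8 ms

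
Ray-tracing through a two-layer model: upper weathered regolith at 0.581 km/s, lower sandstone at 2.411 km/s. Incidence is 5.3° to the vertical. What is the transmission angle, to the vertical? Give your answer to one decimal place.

sin θ₁/V₁ = sin θ₂/V₂ ⇒ sin θ₂ = 2.411·sin 5.3°/0.581 = 2.411·0.0924/0.581 = 0.3833.
θ₂ = sin⁻¹(0.3833) = 22.54° (from vertical).

22.5°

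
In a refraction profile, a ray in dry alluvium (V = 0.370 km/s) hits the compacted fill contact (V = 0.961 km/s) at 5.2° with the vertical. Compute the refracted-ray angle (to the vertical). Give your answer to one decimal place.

13.6°

Snell's law: sin θ₂ = (V₂/V₁)·sin θ₁ = (0.961/0.370)·sin 5.2° = 0.2354.
θ₂ = arcsin 0.2354 = 13.62° from the normal.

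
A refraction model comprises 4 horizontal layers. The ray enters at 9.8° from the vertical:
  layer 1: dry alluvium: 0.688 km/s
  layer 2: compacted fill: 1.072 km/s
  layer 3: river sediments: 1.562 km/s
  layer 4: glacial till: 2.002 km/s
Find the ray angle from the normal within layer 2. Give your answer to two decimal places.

15.38°

Snell's law across each interface conserves sin θ / V, so sin θ_2 = V_2·sin θ₁/V₁.
sin θ_2 = 1.072 × sin 9.8° / 0.688 = 0.2652.
θ_2 = 15.38° from the vertical.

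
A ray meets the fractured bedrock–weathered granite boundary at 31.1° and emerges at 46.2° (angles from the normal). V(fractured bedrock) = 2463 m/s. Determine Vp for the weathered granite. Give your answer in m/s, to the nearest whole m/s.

3442 m/s

Snell's law: sin 31.1°/V₁ = sin 46.2°/V₂.
V₂ = V₁·sin 46.2°/sin 31.1° = 2463 × 1.3973 = 3441.59 m/s.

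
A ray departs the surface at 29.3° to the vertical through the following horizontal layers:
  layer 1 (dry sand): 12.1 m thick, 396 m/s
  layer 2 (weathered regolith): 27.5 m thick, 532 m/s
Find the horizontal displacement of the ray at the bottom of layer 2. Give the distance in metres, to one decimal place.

30.8 m

Apply Snell's law at each interface; in layer i the horizontal offset is hᵢ·tan θᵢ.
Layer 1: θ = 29.30°; offset = 12.1·tan 29.30° = 6.790 m.
Layer 2: sin θ = 532·sin 29.3°/396 = 0.6575, θ = 41.11°; offset = 27.5·tan 41.11° = 23.995 m.
Summing the layer offsets gives 30.785 m.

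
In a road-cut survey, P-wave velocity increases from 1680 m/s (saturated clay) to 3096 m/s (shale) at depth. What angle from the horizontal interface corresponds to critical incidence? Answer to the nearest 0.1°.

57.1°

Critical incidence: sin θ_c = V₁/V₂ = 1680/3096 = 0.5426.
θ_c = arcsin 0.5426 = 32.86°.
Measured from the interface: 90° − 32.86° = 57.14°.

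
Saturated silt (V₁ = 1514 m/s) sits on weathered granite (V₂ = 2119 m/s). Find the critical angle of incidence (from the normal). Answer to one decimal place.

Critical incidence: sin θ_c = V₁/V₂ = 1514/2119 = 0.7145.
θ_c = arcsin 0.7145 = 45.60°.

45.6°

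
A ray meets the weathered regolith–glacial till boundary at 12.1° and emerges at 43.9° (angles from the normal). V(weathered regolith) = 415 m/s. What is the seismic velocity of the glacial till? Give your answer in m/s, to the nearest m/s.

1373 m/s

sin 12.1° = 0.2096; sin 43.9° = 0.6934.
V₂ = V₁·(sin θ₂/sin θ₁) = 415·(0.6934/0.2096) = 1372.79 m/s.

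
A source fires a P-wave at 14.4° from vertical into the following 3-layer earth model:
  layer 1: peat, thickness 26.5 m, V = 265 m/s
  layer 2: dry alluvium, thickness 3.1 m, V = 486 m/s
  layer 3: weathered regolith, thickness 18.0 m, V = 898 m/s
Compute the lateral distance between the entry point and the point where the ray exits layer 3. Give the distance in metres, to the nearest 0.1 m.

36.6 m

Apply Snell's law at each interface; in layer i the horizontal offset is hᵢ·tan θᵢ.
Layer 1: θ = 14.40°; offset = 26.5·tan 14.40° = 6.804 m.
Layer 2: sin θ = 486·sin 14.4°/265 = 0.4561, θ = 27.13°; offset = 3.1·tan 27.13° = 1.589 m.
Layer 3: sin θ = 898·sin 14.4°/265 = 0.8427, θ = 57.43°; offset = 18.0·tan 57.43° = 28.178 m.
Σ offsets = 36.571 m.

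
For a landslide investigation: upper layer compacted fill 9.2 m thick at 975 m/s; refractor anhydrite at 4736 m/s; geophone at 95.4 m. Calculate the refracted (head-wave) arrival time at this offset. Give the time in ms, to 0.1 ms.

38.6 ms

θ_c = arcsin(V₁/V₂) = arcsin(975/4736) = 11.88°, cos θ_c = 0.9786.
Intercept time tᵢ = 2h cos θ_c / V₁ = 2·9.2·0.9786/975 = 0.01847 s.
t = x/V₂ + tᵢ = 95.4/4736 + 0.01847 = 0.03861 s.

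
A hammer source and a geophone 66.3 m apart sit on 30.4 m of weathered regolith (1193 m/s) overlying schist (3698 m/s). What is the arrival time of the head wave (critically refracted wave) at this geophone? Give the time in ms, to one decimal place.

θ_c = arcsin(V₁/V₂) = arcsin(1193/3698) = 18.82°, cos θ_c = 0.9465.
Intercept time tᵢ = 2h cos θ_c / V₁ = 2·30.4·0.9465/1193 = 0.04824 s.
t = x/V₂ + tᵢ = 66.3/3698 + 0.04824 = 0.06617 s.

66.2 ms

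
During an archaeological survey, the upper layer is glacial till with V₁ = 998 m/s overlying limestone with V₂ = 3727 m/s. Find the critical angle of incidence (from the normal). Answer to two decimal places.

15.53°

Critical incidence: sin θ_c = V₁/V₂ = 998/3727 = 0.2678.
θ_c = arcsin 0.2678 = 15.53°.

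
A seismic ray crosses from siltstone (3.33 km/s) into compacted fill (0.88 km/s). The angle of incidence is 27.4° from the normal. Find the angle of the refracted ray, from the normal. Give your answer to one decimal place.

Snell's law: sin θ₂ = (V₂/V₁)·sin θ₁ = (0.88/3.33)·sin 27.4° = 0.1216.
θ₂ = sin⁻¹(0.1216) = 6.99° (from vertical).

7.0°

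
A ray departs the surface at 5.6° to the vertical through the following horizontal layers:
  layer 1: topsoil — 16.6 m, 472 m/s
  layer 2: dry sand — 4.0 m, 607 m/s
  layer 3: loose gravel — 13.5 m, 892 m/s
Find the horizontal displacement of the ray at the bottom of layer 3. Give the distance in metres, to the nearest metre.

5 m

p = sin θ₁/V₁ = sin 5.6°/472 = 2.0674e-04 s/m is conserved through the stack.
Layer 1: θ = 5.60°; offset = 16.6·tan 5.60° = 1.628 m.
Layer 2: sin θ = p·607 = 0.1255 → θ = 7.21°; offset = 4.0·tan 7.21° = 0.506 m.
Layer 3: sin θ = p·892 = 0.1844 → θ = 10.63°; offset = 13.5·tan 10.63° = 2.533 m.
Σ offsets = 4.667 m.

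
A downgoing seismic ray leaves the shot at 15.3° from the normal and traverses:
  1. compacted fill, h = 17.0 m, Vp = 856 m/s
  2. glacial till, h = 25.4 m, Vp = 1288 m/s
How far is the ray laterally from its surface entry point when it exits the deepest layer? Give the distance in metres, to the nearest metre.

Ray parameter p = sin 15.3° / 856 m/s = 3.0826e-04 s/m.
Layer 1: θ = 15.30°; offset = 17.0·tan 15.30° = 4.651 m.
Layer 2: sin θ = p·1288 = 0.3970 → θ = 23.39°; offset = 25.4·tan 23.39° = 10.988 m.
Total horizontal offset = 15.639 m.

16 m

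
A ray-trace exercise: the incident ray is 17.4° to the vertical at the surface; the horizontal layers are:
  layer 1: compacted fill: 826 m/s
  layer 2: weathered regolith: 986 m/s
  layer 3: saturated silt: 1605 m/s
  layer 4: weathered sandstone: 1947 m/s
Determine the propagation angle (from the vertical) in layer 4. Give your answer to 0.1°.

Ray parameter p = sin 17.4° / 826 = 3.6203e-04 s/m.
sin θ_4 = p·V_4 = 3.6203e-04 × 1947 = 0.7049.
θ_4 = arcsin 0.7049 = 44.82°.

44.8°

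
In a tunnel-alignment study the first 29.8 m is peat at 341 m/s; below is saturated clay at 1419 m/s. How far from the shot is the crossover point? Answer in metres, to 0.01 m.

76.15 m

θ_c = arcsin(341/1419) = 13.90°, so cos θ_c = 0.9707 and tᵢ = 2h cos θ_c/V₁ = 0.1697 s.
At crossover x/V₁ = x/V₂ + tᵢ ⇒ x = tᵢ/(1/V₁ − 1/V₂) = 0.16966/(2.9326e-03 − 7.0472e-04) = 76.15 m.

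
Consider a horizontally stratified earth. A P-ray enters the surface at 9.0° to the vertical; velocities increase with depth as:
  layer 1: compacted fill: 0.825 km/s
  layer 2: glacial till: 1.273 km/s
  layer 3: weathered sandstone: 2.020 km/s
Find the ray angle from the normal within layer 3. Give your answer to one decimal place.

22.5°

Snell's law across each interface conserves sin θ / V, so sin θ_3 = V_3·sin θ₁/V₁.
sin θ_3 = 2.020 × sin 9.0° / 0.825 = 0.3830.
θ_3 = 22.52° from the vertical.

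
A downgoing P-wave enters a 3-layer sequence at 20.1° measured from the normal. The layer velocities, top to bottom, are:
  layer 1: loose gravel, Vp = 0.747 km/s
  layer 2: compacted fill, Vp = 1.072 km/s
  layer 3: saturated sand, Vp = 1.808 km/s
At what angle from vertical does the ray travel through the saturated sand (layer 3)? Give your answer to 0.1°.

56.3°

Ray parameter p = sin 20.1° / 0.747 = 4.6005e-01 s/km.
sin θ_3 = p·V_3 = 4.6005e-01 × 1.808 = 0.8318.
θ_3 = arcsin 0.8318 = 56.28°.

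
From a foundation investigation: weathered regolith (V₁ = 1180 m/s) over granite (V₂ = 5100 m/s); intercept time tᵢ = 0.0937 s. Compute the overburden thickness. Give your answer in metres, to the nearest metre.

h = tᵢ·V₁·V₂ / (2·√(V₂²−V₁²)).
√(V₂²−V₁²) = √(5100² − 1180²) = 4961.6 m/s.
h = 0.0937 s × 1180 × 5100 / (2 × 4961.6) = 56.82 m.

57 m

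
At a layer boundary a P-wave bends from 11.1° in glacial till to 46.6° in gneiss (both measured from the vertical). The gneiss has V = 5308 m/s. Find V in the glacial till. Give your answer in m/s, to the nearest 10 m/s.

Snell's law: sin 11.1°/V₁ = sin 46.6°/V₂.
V₁ = V₂·sin 11.1°/sin 46.6° = 5308 × 0.2650 = 1406.47 m/s.

1410 m/s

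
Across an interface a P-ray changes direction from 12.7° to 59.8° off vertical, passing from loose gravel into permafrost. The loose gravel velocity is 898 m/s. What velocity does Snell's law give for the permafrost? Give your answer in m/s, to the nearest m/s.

3530 m/s

Snell's law: sin 12.7°/V₁ = sin 59.8°/V₂.
V₂ = V₁·sin 59.8°/sin 12.7° = 898 × 3.9313 = 3530.28 m/s.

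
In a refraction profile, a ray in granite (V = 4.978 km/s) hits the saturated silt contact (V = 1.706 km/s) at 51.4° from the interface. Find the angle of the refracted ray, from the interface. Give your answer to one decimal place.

77.7°

Angle from the normal: 90° − 51.4° = 38.6°.
Snell's law: sin θ₂ = (V₂/V₁)·sin θ₁ = (1.706/4.978)·sin 38.6° = 0.2138.
θ₂ = sin⁻¹(0.2138) = 12.35° (from vertical).
From the interface: 90° − 12.35° = 77.65°.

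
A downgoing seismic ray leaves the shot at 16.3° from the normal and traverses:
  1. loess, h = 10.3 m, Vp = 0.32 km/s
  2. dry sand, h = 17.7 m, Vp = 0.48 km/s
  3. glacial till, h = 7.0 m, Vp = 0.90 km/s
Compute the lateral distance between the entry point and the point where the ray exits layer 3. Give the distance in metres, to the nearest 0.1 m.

Ray parameter p = sin 16.3° / 0.32 km/s = 8.7708e-01 s/km.
Layer 1: θ = 16.30°; offset = 10.3·tan 16.30° = 3.012 m.
Layer 2: sin θ = p·0.48 = 0.4210 → θ = 24.90°; offset = 17.7·tan 24.90° = 8.215 m.
Layer 3: sin θ = p·0.90 = 0.7894 → θ = 52.13°; offset = 7.0·tan 52.13° = 9.001 m.
Summing the layer offsets gives 20.228 m.

20.2 m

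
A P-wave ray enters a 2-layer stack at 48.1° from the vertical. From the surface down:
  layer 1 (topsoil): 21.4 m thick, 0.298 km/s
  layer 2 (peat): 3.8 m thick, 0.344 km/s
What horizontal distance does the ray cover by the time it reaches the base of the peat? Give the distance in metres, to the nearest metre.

p = sin θ₁/V₁ = sin 48.1°/0.298 = 2.4977e+00 s/km is conserved through the stack.
Layer 1: θ = 48.10°; offset = 21.4·tan 48.10° = 23.851 m.
Layer 2: sin θ = p·0.344 = 0.8592 → θ = 59.23°; offset = 3.8·tan 59.23° = 6.382 m.
Σ offsets = 30.232 m.

30 m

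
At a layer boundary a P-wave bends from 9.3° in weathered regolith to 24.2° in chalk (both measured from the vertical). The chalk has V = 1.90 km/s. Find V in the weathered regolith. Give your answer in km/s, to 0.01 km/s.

Snell's law: sin 9.3°/V₁ = sin 24.2°/V₂.
V₁ = V₂·sin 9.3°/sin 24.2° = 1.90 × 0.3942 = 0.75 km/s.

0.75 km/s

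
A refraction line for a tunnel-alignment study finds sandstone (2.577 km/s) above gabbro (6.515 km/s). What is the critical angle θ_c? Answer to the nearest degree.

Critical incidence: sin θ_c = V₁/V₂ = 2.577/6.515 = 0.3955.
θ_c = arcsin 0.3955 = 23.30°.

23°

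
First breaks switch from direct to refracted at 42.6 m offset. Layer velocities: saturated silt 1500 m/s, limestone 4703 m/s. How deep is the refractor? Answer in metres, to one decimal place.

15.3 m

h = (x_cross/2)·√((V₂−V₁)/(V₂+V₁)).
(V₂−V₁)/(V₂+V₁) = (4703−1500)/(4703+1500) = 0.5164; √ = 0.7186.
h = (42.6/2)·0.7186 = 15.31 m.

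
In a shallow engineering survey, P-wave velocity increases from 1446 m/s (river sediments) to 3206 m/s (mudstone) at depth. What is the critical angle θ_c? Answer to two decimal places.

26.81°

At critical incidence the refracted ray runs along the interface (θ₂ = 90°), so sin θ_c = V₁/V₂.
θ_c = arcsin(1446/3206) = arcsin 0.4510 = 26.81°.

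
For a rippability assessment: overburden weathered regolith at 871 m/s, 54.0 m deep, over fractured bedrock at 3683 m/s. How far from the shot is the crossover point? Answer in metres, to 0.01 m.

137.44 m

θ_c = arcsin(871/3683) = 13.68°, so cos θ_c = 0.9716 and tᵢ = 2h cos θ_c/V₁ = 0.1205 s.
At crossover x/V₁ = x/V₂ + tᵢ ⇒ x = tᵢ/(1/V₁ − 1/V₂) = 0.12048/(1.1481e-03 − 2.7152e-04) = 137.44 m.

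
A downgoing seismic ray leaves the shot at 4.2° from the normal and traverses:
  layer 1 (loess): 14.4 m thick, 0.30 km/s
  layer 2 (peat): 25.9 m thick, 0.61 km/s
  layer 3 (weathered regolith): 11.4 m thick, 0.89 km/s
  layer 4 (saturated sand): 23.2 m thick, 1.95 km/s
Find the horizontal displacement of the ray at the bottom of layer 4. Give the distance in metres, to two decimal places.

20.05 m

p = sin θ₁/V₁ = sin 4.2°/0.30 = 2.4413e-01 s/km is conserved through the stack.
Layer 1: θ = 4.20°; offset = 14.4·tan 4.20° = 1.0575 m.
Layer 2: sin θ = p·0.61 = 0.1489 → θ = 8.56°; offset = 25.9·tan 8.56° = 3.9005 m.
Layer 3: sin θ = p·0.89 = 0.2173 → θ = 12.55°; offset = 11.4·tan 12.55° = 2.5375 m.
Layer 4: sin θ = p·1.95 = 0.4760 → θ = 28.43°; offset = 23.2·tan 28.43° = 12.5587 m.
Σ offsets = 20.0541 m.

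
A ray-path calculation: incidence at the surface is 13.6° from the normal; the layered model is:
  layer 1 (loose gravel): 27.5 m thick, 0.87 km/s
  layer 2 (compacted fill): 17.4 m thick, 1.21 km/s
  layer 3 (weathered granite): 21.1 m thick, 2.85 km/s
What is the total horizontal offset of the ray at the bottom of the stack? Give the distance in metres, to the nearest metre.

38 m

Apply Snell's law at each interface; in layer i the horizontal offset is hᵢ·tan θᵢ.
Layer 1: θ = 13.60°; offset = 27.5·tan 13.60° = 6.653 m.
Layer 2: sin θ = 1.21·sin 13.6°/0.87 = 0.3270, θ = 19.09°; offset = 17.4·tan 19.09° = 6.022 m.
Layer 3: sin θ = 2.85·sin 13.6°/0.87 = 0.7703, θ = 50.38°; offset = 21.1·tan 50.38° = 25.488 m.
Total horizontal offset = 38.162 m.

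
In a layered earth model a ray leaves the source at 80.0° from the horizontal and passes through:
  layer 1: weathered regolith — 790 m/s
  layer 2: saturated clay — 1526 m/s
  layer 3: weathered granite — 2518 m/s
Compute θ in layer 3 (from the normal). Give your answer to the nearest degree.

34°

From the normal: θ₁ = 90° − 80.0° = 10.0°.
Ray parameter p = sin 10.0° / 790 = 2.1981e-04 s/m.
sin θ_3 = p·V_3 = 2.1981e-04 × 2518 = 0.5535.
θ_3 = 33.61° from the vertical.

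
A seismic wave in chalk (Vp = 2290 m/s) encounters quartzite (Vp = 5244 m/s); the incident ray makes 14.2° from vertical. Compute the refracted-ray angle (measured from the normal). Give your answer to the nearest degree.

34°

sin θ₁/V₁ = sin θ₂/V₂ ⇒ sin θ₂ = 5244·sin 14.2°/2290 = 5244·0.2453/2290 = 0.5617.
θ₂ = sin⁻¹(0.5617) = 34.18° (from vertical).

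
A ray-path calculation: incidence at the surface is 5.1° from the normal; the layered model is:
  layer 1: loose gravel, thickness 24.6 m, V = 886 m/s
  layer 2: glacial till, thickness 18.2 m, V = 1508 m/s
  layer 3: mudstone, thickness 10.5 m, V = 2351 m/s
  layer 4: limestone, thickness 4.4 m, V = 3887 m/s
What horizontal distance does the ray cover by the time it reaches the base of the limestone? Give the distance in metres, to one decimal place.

p = sin θ₁/V₁ = sin 5.1°/886 = 1.0033e-04 s/m is conserved through the stack.
Layer 1: θ = 5.10°; offset = 24.6·tan 5.10° = 2.195 m.
Layer 2: sin θ = p·1508 = 0.1513 → θ = 8.70°; offset = 18.2·tan 8.70° = 2.786 m.
Layer 3: sin θ = p·2351 = 0.2359 → θ = 13.64°; offset = 10.5·tan 13.64° = 2.549 m.
Layer 4: sin θ = p·3887 = 0.3900 → θ = 22.95°; offset = 4.4·tan 22.95° = 1.864 m.
Total horizontal offset = 9.393 m.

9.4 m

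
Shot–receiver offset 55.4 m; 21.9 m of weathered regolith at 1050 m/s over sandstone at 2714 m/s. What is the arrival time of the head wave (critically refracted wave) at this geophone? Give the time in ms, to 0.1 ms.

θ_c = arcsin(V₁/V₂) = arcsin(1050/2714) = 22.76°, cos θ_c = 0.9221.
Intercept time tᵢ = 2h cos θ_c / V₁ = 2·21.9·0.9221/1050 = 0.03847 s.
t = x/V₂ + tᵢ = 55.4/2714 + 0.03847 = 0.05888 s.

58.9 ms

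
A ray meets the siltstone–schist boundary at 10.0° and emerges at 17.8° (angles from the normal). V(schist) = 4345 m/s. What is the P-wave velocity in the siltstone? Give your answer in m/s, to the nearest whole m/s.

Snell's law: sin 10.0°/V₁ = sin 17.8°/V₂.
V₁ = V₂·sin 10.0°/sin 17.8° = 4345 × 0.5680 = 2468.15 m/s.

2468 m/s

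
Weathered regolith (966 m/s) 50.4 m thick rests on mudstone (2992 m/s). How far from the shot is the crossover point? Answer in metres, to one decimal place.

140.9 m

θ_c = arcsin(966/2992) = 18.84°, so cos θ_c = 0.9464 and tᵢ = 2h cos θ_c/V₁ = 0.0988 s.
At crossover x/V₁ = x/V₂ + tᵢ ⇒ x = tᵢ/(1/V₁ − 1/V₂) = 0.09876/(1.0352e-03 − 3.3422e-04) = 140.89 m.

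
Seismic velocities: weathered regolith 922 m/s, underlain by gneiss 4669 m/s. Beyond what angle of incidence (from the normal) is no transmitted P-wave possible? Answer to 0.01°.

At critical incidence the refracted ray runs along the interface (θ₂ = 90°), so sin θ_c = V₁/V₂.
θ_c = arcsin(922/4669) = arcsin 0.1975 = 11.39°.

11.39°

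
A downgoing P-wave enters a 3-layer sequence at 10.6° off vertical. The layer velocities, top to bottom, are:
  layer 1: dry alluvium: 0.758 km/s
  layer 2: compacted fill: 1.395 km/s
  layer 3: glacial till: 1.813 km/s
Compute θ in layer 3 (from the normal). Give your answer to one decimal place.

Snell's law across each interface conserves sin θ / V, so sin θ_3 = V_3·sin θ₁/V₁.
sin θ_3 = 1.813 × sin 10.6° / 0.758 = 0.4400.
θ_3 = 26.10° from the vertical.

26.1°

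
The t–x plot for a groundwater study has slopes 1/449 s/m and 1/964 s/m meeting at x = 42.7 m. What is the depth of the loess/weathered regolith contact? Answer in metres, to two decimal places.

x_cross = 2h·√((V₂+V₁)/(V₂−V₁)) → h = x_cross / (2·√((V₂+V₁)/(V₂−V₁))).
√((V₂+V₁)/(V₂−V₁)) = √((964+449)/(964−449)) = 1.6564.
h = 42.7 / (2·1.6564) = 12.89 m.

12.89 m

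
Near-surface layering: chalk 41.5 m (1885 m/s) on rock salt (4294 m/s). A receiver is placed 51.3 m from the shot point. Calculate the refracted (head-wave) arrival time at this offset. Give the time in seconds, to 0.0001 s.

θ_c = arcsin(V₁/V₂) = arcsin(1885/4294) = 26.04°, cos θ_c = 0.8985.
Intercept time tᵢ = 2h cos θ_c / V₁ = 2·41.5·0.8985/1885 = 0.03956 s.
t = x/V₂ + tᵢ = 51.3/4294 + 0.03956 = 0.05151 s.

0.0515 s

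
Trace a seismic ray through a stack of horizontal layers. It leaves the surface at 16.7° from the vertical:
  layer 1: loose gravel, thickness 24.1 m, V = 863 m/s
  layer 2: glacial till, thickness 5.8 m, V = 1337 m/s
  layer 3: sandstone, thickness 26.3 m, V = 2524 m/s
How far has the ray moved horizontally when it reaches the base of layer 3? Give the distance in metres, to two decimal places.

50.90 m

Ray parameter p = sin 16.7° / 863 m/s = 3.3298e-04 s/m.
Layer 1: θ = 16.70°; offset = 24.1·tan 16.70° = 7.2303 m.
Layer 2: sin θ = p·1337 = 0.4452 → θ = 26.44°; offset = 5.8·tan 26.44° = 2.8836 m.
Layer 3: sin θ = p·2524 = 0.8404 → θ = 57.19°; offset = 26.3·tan 57.19° = 40.7883 m.
Total horizontal offset = 50.9023 m.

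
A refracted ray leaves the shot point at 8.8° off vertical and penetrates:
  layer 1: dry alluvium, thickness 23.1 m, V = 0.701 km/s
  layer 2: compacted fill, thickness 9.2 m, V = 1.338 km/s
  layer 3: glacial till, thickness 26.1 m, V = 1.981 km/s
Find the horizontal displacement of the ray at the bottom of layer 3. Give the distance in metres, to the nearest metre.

Apply Snell's law at each interface; in layer i the horizontal offset is hᵢ·tan θᵢ.
Layer 1: θ = 8.80°; offset = 23.1·tan 8.80° = 3.576 m.
Layer 2: sin θ = 1.338·sin 8.8°/0.701 = 0.2920, θ = 16.98°; offset = 9.2·tan 16.98° = 2.809 m.
Layer 3: sin θ = 1.981·sin 8.8°/0.701 = 0.4323, θ = 25.62°; offset = 26.1·tan 25.62° = 12.514 m.
Total horizontal offset = 18.899 m.

19 m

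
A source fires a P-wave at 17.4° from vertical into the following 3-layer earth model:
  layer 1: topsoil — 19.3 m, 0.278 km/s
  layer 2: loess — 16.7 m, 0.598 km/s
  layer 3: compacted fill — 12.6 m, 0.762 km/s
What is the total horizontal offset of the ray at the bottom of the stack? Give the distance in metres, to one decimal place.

Ray parameter p = sin 17.4° / 0.278 km/s = 1.0757e+00 s/km.
Layer 1: θ = 17.40°; offset = 19.3·tan 17.40° = 6.048 m.
Layer 2: sin θ = p·0.598 = 0.6433 → θ = 40.04°; offset = 16.7·tan 40.04° = 14.031 m.
Layer 3: sin θ = p·0.762 = 0.8197 → θ = 55.05°; offset = 12.6·tan 55.05° = 18.030 m.
Σ offsets = 38.108 m.

38.1 m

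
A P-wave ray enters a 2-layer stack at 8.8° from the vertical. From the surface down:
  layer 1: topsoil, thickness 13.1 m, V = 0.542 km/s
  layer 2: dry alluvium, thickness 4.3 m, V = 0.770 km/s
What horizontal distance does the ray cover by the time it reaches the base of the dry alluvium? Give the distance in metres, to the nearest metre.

Ray parameter p = sin 8.8° / 0.542 km/s = 2.8226e-01 s/km.
Layer 1: θ = 8.80°; offset = 13.1·tan 8.80° = 2.028 m.
Layer 2: sin θ = p·0.770 = 0.2173 → θ = 12.55°; offset = 4.3·tan 12.55° = 0.957 m.
Summing the layer offsets gives 2.985 m.

3 m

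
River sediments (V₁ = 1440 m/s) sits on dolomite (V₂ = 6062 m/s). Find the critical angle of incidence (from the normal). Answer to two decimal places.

13.74°

Critical incidence: sin θ_c = V₁/V₂ = 1440/6062 = 0.2375.
θ_c = arcsin 0.2375 = 13.74°.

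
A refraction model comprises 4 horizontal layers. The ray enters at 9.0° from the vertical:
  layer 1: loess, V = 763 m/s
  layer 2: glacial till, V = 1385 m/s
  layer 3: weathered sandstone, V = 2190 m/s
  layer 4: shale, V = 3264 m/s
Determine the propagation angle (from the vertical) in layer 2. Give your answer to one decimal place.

Ray parameter p = sin 9.0° / 763 = 2.0503e-04 s/m.
sin θ_2 = p·V_2 = 2.0503e-04 × 1385 = 0.2840.
θ_2 = arcsin 0.2840 = 16.50°.

16.5°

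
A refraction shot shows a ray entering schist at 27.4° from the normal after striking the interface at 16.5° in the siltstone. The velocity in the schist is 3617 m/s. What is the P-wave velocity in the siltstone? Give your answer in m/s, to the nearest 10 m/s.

2230 m/s

sin 16.5° = 0.2840; sin 27.4° = 0.4602.
V₁ = V₂·(sin θ₁/sin θ₂) = 3617·(0.2840/0.4602) = 2232.26 m/s.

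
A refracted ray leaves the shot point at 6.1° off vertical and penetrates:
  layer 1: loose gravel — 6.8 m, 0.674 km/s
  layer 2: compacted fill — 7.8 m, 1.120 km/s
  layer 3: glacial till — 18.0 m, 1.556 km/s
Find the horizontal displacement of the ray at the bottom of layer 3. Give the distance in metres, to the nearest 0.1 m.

6.7 m

Apply Snell's law at each interface; in layer i the horizontal offset is hᵢ·tan θᵢ.
Layer 1: θ = 6.10°; offset = 6.8·tan 6.10° = 0.727 m.
Layer 2: sin θ = 1.120·sin 6.1°/0.674 = 0.1766, θ = 10.17°; offset = 7.8·tan 10.17° = 1.399 m.
Layer 3: sin θ = 1.556·sin 6.1°/0.674 = 0.2453, θ = 14.20°; offset = 18.0·tan 14.20° = 4.555 m.
Σ offsets = 6.681 m.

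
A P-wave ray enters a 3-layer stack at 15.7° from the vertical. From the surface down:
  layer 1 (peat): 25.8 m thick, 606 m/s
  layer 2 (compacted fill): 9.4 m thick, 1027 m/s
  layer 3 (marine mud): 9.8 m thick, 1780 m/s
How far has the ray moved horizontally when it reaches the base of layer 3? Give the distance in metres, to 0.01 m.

Apply Snell's law at each interface; in layer i the horizontal offset is hᵢ·tan θᵢ.
Layer 1: θ = 15.70°; offset = 25.8·tan 15.70° = 7.2521 m.
Layer 2: sin θ = 1027·sin 15.7°/606 = 0.4586, θ = 27.30°; offset = 9.4·tan 27.30° = 4.8509 m.
Layer 3: sin θ = 1780·sin 15.7°/606 = 0.7948, θ = 52.64°; offset = 9.8·tan 52.64° = 12.8362 m.
Total horizontal offset = 24.9392 m.

24.94 m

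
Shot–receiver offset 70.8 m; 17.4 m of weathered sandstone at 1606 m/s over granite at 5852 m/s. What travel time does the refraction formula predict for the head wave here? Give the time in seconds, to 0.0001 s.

0.0329 s

t = x/V₂ + 2h·√(V₂²−V₁²)/(V₁V₂).
√(V₂²−V₁²) = √(5852²−1606²) = 5627.3 m/s; delay term = 2·17.4·5627.3/(1606·5852) = 0.02084 s.
t = 70.8/5852 + 0.02084 = 0.03294 s.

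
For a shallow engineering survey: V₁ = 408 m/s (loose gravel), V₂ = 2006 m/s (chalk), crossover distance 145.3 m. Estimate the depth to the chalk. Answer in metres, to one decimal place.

59.1 m

h = (x_cross/2)·√((V₂−V₁)/(V₂+V₁)).
(V₂−V₁)/(V₂+V₁) = (2006−408)/(2006+408) = 0.6620; √ = 0.8136.
h = (145.3/2)·0.8136 = 59.11 m.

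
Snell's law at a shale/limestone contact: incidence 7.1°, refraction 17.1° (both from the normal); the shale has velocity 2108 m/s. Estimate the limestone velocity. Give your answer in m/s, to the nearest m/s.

Snell's law: sin 7.1°/V₁ = sin 17.1°/V₂.
V₂ = V₁·sin 17.1°/sin 7.1° = 2108 × 2.3789 = 5014.80 m/s.

5015 m/s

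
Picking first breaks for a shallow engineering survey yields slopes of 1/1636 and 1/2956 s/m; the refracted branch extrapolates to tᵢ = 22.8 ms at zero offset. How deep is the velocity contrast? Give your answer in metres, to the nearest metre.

22 m

h = tᵢ·V₁·V₂ / (2·√(V₂²−V₁²)).
√(V₂²−V₁²) = √(2956² − 1636²) = 2462.0 m/s.
h = 0.0228 s × 1636 × 2956 / (2 × 2462.0) = 22.39 m.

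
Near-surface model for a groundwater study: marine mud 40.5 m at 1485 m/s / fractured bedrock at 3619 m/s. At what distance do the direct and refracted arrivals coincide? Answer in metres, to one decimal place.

θ_c = arcsin(1485/3619) = 24.23°, so cos θ_c = 0.9119 and tᵢ = 2h cos θ_c/V₁ = 0.0497 s.
At crossover x/V₁ = x/V₂ + tᵢ ⇒ x = tᵢ/(1/V₁ − 1/V₂) = 0.04974/(6.7340e-04 − 2.7632e-04) = 125.27 m.

125.3 m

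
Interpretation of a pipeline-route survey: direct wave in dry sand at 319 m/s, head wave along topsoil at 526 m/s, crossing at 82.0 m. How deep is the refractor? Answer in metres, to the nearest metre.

x_cross = 2h·√((V₂+V₁)/(V₂−V₁)) → h = x_cross / (2·√((V₂+V₁)/(V₂−V₁))).
√((V₂+V₁)/(V₂−V₁)) = √((526+319)/(526−319)) = 2.0204.
h = 82.0 / (2·2.0204) = 20.29 m.

20 m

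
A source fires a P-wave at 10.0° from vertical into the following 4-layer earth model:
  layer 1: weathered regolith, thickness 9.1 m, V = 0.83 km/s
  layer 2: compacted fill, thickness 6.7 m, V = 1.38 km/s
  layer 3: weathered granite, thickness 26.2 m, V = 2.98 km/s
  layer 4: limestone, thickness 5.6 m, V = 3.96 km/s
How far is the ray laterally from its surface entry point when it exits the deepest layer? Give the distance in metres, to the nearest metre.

33 m

p = sin θ₁/V₁ = sin 10.0°/0.83 = 2.0921e-01 s/km is conserved through the stack.
Layer 1: θ = 10.00°; offset = 9.1·tan 10.00° = 1.605 m.
Layer 2: sin θ = p·1.38 = 0.2887 → θ = 16.78°; offset = 6.7·tan 16.78° = 2.020 m.
Layer 3: sin θ = p·2.98 = 0.6235 → θ = 38.57°; offset = 26.2·tan 38.57° = 20.892 m.
Layer 4: sin θ = p·3.96 = 0.8285 → θ = 55.94°; offset = 5.6·tan 55.94° = 8.285 m.
Total horizontal offset = 32.802 m.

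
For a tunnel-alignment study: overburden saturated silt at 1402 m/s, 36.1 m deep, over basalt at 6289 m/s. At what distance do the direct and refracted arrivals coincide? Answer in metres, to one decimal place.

90.6 m

x_cross = 2h·√((V₂+V₁)/(V₂−V₁)).
(V₂+V₁)/(V₂−V₁) = (6289+1402)/(6289−1402) = 1.5738; √ = 1.2545.
x_cross = 2·36.1·1.2545 = 90.57 m.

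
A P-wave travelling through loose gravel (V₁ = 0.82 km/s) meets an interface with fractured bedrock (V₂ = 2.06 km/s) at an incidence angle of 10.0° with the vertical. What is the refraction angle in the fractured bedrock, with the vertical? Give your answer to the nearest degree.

26°

sin θ₁/V₁ = sin θ₂/V₂ ⇒ sin θ₂ = 2.06·sin 10.0°/0.82 = 2.06·0.1736/0.82 = 0.4362.
θ₂ = sin⁻¹(0.4362) = 25.86° (from vertical).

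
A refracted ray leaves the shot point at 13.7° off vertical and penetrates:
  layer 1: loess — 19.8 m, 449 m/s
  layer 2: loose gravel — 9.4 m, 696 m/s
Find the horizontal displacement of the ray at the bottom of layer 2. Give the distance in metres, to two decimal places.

8.54 m

Ray parameter p = sin 13.7° / 449 m/s = 5.2748e-04 s/m.
Layer 1: θ = 13.70°; offset = 19.8·tan 13.70° = 4.8267 m.
Layer 2: sin θ = p·696 = 0.3671 → θ = 21.54°; offset = 9.4·tan 21.54° = 3.7100 m.
Σ offsets = 8.5368 m.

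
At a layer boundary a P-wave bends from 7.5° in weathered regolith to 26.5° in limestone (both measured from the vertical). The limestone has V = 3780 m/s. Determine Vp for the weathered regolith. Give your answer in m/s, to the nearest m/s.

sin 7.5° = 0.1305; sin 26.5° = 0.4462.
V₁ = V₂·(sin θ₁/sin θ₂) = 3780·(0.1305/0.4462) = 1105.76 m/s.

1106 m/s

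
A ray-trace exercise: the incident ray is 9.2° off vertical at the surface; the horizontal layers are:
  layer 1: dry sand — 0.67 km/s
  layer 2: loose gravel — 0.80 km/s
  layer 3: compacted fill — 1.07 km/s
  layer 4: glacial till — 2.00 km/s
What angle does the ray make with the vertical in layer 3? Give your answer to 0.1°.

14.8°

Snell's law across each interface conserves sin θ / V, so sin θ_3 = V_3·sin θ₁/V₁.
sin θ_3 = 1.07 × sin 9.2° / 0.67 = 0.2553.
θ_3 = 14.79° from the vertical.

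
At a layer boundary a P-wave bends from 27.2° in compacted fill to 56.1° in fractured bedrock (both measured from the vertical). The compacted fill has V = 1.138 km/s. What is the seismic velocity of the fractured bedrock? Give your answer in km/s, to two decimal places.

2.07 km/s

sin 27.2° = 0.4571; sin 56.1° = 0.8300.
V₂ = V₁·(sin θ₂/sin θ₁) = 1.138·(0.8300/0.4571) = 2.07 km/s.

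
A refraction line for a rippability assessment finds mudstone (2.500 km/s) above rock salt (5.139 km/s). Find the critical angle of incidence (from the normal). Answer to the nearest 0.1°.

At critical incidence the refracted ray runs along the interface (θ₂ = 90°), so sin θ_c = V₁/V₂.
θ_c = arcsin(2.500/5.139) = arcsin 0.4865 = 29.11°.

29.1°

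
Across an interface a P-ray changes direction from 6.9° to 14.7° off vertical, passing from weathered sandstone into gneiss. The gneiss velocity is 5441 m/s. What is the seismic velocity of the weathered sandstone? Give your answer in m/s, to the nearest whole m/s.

2576 m/s

Snell's law: sin 6.9°/V₁ = sin 14.7°/V₂.
V₁ = V₂·sin 6.9°/sin 14.7° = 5441 × 0.4734 = 2575.94 m/s.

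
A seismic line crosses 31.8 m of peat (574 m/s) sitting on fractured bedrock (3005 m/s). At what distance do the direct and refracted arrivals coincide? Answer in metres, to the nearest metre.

x_cross = 2h·√((V₂+V₁)/(V₂−V₁)).
(V₂+V₁)/(V₂−V₁) = (3005+574)/(3005−574) = 1.4722; √ = 1.2134.
x_cross = 2·31.8·1.2134 = 77.17 m.

77 m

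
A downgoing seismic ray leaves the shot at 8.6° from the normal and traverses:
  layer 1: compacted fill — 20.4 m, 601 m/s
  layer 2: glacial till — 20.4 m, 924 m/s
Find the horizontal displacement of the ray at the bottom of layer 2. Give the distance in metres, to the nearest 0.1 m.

Apply Snell's law at each interface; in layer i the horizontal offset is hᵢ·tan θᵢ.
Layer 1: θ = 8.60°; offset = 20.4·tan 8.60° = 3.085 m.
Layer 2: sin θ = 924·sin 8.6°/601 = 0.2299, θ = 13.29°; offset = 20.4·tan 13.29° = 4.819 m.
Σ offsets = 7.904 m.

7.9 m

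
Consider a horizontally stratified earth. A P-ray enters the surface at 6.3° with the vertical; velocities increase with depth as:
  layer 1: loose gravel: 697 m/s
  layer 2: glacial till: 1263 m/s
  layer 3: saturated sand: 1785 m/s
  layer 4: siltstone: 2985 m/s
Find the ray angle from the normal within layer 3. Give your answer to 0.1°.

16.3°

Snell's law across each interface conserves sin θ / V, so sin θ_3 = V_3·sin θ₁/V₁.
sin θ_3 = 1785 × sin 6.3° / 697 = 0.2810.
θ_3 = arcsin 0.2810 = 16.32°.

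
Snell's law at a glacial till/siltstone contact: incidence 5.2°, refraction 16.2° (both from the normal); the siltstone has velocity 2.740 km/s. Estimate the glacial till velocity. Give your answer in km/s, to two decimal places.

0.89 km/s

sin 5.2° = 0.0906; sin 16.2° = 0.2790.
V₁ = V₂·(sin θ₁/sin θ₂) = 2.740·(0.0906/0.2790) = 0.89 km/s.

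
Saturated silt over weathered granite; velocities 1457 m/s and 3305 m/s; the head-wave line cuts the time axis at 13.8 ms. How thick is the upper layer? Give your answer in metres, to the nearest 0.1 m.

θ_c = arcsin(1457/3305) = 26.16°; cos θ_c = 0.8976.
tᵢ = 2h cos θ_c/V₁ ⇒ h = tᵢ·V₁/(2 cos θ_c) = 0.0138·1457/(2·0.8976) = 11.20 m.

11.2 m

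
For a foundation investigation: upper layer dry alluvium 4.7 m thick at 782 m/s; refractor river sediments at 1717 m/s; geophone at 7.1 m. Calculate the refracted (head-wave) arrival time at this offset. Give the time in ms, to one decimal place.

14.8 ms

t = x/V₂ + 2h·√(V₂²−V₁²)/(V₁V₂).
√(V₂²−V₁²) = √(1717²−782²) = 1528.6 m/s; delay term = 2·4.7·1528.6/(782·1717) = 0.01070 s.
t = 7.1/1717 + 0.01070 = 0.01484 s.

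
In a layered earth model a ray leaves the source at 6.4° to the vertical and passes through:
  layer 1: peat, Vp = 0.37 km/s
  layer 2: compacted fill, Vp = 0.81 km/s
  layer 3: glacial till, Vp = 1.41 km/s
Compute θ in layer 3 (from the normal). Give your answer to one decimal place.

Ray parameter p = sin 6.4° / 0.37 = 3.0127e-01 s/km.
sin θ_3 = p·V_3 = 3.0127e-01 × 1.41 = 0.4248.
θ_3 = arcsin 0.4248 = 25.14°.

25.1°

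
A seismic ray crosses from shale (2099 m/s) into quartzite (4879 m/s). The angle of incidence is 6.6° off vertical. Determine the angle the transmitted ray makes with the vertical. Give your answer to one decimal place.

15.5°

sin θ₁/V₁ = sin θ₂/V₂ ⇒ sin θ₂ = 4879·sin 6.6°/2099 = 4879·0.1149/2099 = 0.2672.
θ₂ = sin⁻¹(0.2672) = 15.50° (from vertical).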